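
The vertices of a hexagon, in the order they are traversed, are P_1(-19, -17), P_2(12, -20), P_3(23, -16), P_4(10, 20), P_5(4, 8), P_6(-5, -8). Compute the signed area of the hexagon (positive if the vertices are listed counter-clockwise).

706.5

Apply the shoelace (surveyor's) formula: 2A = Σ (x_i·y_{i+1} − x_{i+1}·y_i), indices taken mod 6.
Σ = (584) + (268) + (620) + (0) + (8) + (-67) = 1413
Signed area = Σ/2 = 706.5 (positive ⇒ counter-clockwise traversal).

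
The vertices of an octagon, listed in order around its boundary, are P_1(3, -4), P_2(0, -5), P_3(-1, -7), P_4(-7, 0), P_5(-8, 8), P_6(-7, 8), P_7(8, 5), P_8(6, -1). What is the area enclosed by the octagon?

Apply Gauss's area formula: 2A = Σ (x_i·y_{i+1} − x_{i+1}·y_i), indices taken mod 8.
Cross-terms: -15, -5, -49, -56, -8, -99, -38, -21  ⇒  Σ = -291
Area = |Σ|/2 = 145.5.

145.5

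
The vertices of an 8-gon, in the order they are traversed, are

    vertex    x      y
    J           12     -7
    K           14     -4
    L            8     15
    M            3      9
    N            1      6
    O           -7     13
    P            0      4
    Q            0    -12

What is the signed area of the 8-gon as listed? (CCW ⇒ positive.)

Σ = (50) + (242) + (27) + (9) + (55) + (-28) + (0) + (144) = 499
Signed area = Σ/2 = 249.5 (positive ⇒ counter-clockwise traversal).

249.5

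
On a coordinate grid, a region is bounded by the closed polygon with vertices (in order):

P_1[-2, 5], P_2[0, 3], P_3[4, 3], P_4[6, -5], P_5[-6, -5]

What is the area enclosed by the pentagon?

Cross-terms: -6, -12, -38, -60, -40  ⇒  Σ = -156
Area = |Σ|/2 = 78.

78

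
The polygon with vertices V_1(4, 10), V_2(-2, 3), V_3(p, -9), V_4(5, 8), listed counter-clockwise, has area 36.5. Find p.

Write out the shoelace sum; only the two edges meeting at V_3 involve p:
2·Area = [((-2)·(-9) − p·3) + (p·8 − 5·(-9))] + 50
       = 5·p + 113 = 73
⇒ p = -8.

-8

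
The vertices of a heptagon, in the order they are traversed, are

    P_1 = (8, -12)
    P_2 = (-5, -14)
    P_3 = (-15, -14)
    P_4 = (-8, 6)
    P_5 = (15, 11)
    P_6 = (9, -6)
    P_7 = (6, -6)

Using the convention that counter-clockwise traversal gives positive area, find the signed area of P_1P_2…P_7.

Σ = (-172) + (-140) + (-202) + (-178) + (-189) + (-18) + (-24) = -923
Signed area = Σ/2 = -461.5 (negative ⇒ clockwise traversal).

-461.5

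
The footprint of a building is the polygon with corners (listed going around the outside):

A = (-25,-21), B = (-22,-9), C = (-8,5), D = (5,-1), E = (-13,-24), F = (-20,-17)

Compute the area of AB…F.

Apply the shoelace (surveyor's) formula: 2A = Σ (x_i·y_{i+1} − x_{i+1}·y_i), indices taken mod 6.
Σ = (-237) + (-182) + (-17) + (-133) + (-259) + (-5) = -833
Area = |Σ|/2 = 416.5.

416.5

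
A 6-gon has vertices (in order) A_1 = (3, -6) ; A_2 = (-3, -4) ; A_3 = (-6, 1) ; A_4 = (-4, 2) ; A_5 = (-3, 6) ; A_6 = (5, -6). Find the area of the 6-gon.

53.5

Apply the surveyor's formula: 2A = Σ (x_i·y_{i+1} − x_{i+1}·y_i), indices taken mod 6.
Σ = (-30) + (-27) + (-8) + (-18) + (-12) + (-12) = -107
Area = |Σ|/2 = 53.5.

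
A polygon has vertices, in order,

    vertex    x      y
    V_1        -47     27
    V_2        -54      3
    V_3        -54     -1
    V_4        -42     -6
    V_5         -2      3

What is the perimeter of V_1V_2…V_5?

|V_1V_2| = √((-7)² + (-24)²) = √625 = 25
|V_2V_3| = √((0)² + (-4)²) = √16 = 4
|V_3V_4| = √((12)² + (-5)²) = √169 = 13
|V_4V_5| = √((40)² + (9)²) = √1681 = 41
|V_5V_1| = √((-45)² + (24)²) = √2601 = 51
Perimeter = 25 + 4 + 13 + 41 + 51 = 134.

134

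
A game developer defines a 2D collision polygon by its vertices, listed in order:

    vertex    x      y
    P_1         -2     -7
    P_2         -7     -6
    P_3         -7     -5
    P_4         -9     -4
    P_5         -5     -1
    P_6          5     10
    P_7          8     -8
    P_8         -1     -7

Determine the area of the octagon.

154

Apply the shoelace formula: 2A = Σ (x_i·y_{i+1} − x_{i+1}·y_i), indices taken mod 8.
Σ = (-37) + (-7) + (-17) + (-11) + (-45) + (-120) + (-64) + (-7) = -308
Area = |Σ|/2 = 154.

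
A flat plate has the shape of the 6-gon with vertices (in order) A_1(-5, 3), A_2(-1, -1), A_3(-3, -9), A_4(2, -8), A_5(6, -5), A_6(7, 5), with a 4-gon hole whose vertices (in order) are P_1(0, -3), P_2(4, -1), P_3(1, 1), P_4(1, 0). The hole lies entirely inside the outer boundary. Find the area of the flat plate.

Outer boundary:
Apply the surveyor's formula: 2A = Σ (x_i·y_{i+1} − x_{i+1}·y_i), indices taken mod 6.
Σ = (8) + (6) + (42) + (38) + (65) + (46) = 205
Area = |Σ|/2 = 102.5.
Hole:
Cross-terms: 12, 5, -1, -3  ⇒  Σ = 13
Area = |Σ|/2 = 6.5.
Net area = 102.5 − 6.5 = 96.

96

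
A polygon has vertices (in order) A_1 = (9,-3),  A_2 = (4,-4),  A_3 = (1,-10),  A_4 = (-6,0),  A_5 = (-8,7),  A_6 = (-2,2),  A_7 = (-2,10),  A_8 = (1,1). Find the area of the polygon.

102

Σ = (-24) + (-36) + (-60) + (-42) + (-2) + (-16) + (-12) + (-12) = -204
Area = |Σ|/2 = 102.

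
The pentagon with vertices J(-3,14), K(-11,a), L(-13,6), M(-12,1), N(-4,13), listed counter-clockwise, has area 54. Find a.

The doubled signed area Σ (x_i y_{i+1} − x_{i+1} y_i) is linear in a.
With a=0 it equals -22; the coefficient of a is 10 (from the two edges through K).
So 10·a + -22 = 2·54 = 108 ⇒ a = 13.

13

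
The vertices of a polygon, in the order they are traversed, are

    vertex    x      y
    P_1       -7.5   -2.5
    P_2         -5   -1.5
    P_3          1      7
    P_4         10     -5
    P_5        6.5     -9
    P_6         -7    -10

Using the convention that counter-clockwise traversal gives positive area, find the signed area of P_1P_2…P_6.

Apply the shoelace (surveyor's) formula: 2A = Σ (x_i·y_{i+1} − x_{i+1}·y_i), indices taken mod 6.
Cross-terms: -1.25, -33.5, -75, -57.5, -128, -57.5  ⇒  Σ = -352.75
Signed area = Σ/2 = -176.375 (negative ⇒ clockwise traversal).

-176.375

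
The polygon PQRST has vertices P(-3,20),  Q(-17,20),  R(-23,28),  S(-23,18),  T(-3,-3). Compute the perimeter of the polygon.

86

|PQ| = √((-14)² + (0)²) = √196 = 14
|QR| = √((-6)² + (8)²) = √100 = 10
|RS| = √((0)² + (-10)²) = √100 = 10
|ST| = √((20)² + (-21)²) = √841 = 29
|TP| = √((0)² + (23)²) = √529 = 23
Perimeter = 14 + 10 + 10 + 29 + 23 = 86.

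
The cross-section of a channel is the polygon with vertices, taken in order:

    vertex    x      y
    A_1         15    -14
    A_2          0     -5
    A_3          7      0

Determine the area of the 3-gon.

Apply the shoelace (surveyor's) formula: 2A = Σ (x_i·y_{i+1} − x_{i+1}·y_i), indices taken mod 3.
A_1→A_2: (15)(-5) − (0)(-14) = -75
A_2→A_3: (0)(0) − (7)(-5) = 35
A_3→A_1: (7)(-14) − (15)(0) = -98
Σ = -138
Area = |Σ|/2 = 69.

69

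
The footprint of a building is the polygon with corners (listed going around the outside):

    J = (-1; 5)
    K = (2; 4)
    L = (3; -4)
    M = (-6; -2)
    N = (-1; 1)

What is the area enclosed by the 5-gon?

J→K: (-1)(4) − (2)(5) = -14
K→L: (2)(-4) − (3)(4) = -20
L→M: (3)(-2) − (-6)(-4) = -30
M→N: (-6)(1) − (-1)(-2) = -8
N→J: (-1)(5) − (-1)(1) = -4
Σ = -76
Area = |Σ|/2 = 38.

38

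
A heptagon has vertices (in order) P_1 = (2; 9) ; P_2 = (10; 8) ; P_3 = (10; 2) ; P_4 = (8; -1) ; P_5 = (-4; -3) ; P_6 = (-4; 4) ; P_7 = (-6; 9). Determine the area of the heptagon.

Apply the shoelace formula: 2A = Σ (x_i·y_{i+1} − x_{i+1}·y_i), indices taken mod 7.
P_1→P_2: (2)(8) − (10)(9) = -74
P_2→P_3: (10)(2) − (10)(8) = -60
P_3→P_4: (10)(-1) − (8)(2) = -26
P_4→P_5: (8)(-3) − (-4)(-1) = -28
P_5→P_6: (-4)(4) − (-4)(-3) = -28
P_6→P_7: (-4)(9) − (-6)(4) = -12
P_7→P_1: (-6)(9) − (2)(9) = -72
Σ = -300
Area = |Σ|/2 = 150.

150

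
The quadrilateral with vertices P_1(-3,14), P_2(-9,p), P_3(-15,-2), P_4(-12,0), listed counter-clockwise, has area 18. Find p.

7

The doubled signed area Σ (x_i y_{i+1} − x_{i+1} y_i) is linear in p.
With p=0 it equals -48; the coefficient of p is 12 (from the two edges through P_2).
So 12·p + -48 = 2·18 = 36 ⇒ p = 7.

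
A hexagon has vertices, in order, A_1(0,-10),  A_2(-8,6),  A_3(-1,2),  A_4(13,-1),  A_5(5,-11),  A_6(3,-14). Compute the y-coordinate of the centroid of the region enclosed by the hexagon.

-3.6625

Apply the shoelace (surveyor's) formula. First the cross-terms c_i = x_i·y_{i+1} − x_{i+1}·y_i:
  -80, -10, -25, -138, -37, -30  ⇒  2A = -320, A = -160.
Then Σ (y_i + y_{i+1})·c_i = 3516, so ȳ = 3516 / (6·(-160)) = -3.6625.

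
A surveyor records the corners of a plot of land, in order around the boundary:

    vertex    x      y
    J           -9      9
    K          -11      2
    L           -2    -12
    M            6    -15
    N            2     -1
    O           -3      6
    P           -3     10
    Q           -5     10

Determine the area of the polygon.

202.5

Σ = (81) + (136) + (102) + (24) + (9) + (-12) + (20) + (45) = 405
Area = |Σ|/2 = 202.5.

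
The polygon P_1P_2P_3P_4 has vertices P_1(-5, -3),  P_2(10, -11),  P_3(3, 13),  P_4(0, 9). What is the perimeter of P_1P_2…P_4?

60

|P_1P_2| = √((15)² + (-8)²) = √289 = 17
|P_2P_3| = √((-7)² + (24)²) = √625 = 25
|P_3P_4| = √((-3)² + (-4)²) = √25 = 5
|P_4P_1| = √((-5)² + (-12)²) = √169 = 13
Perimeter = 17 + 25 + 5 + 13 = 60.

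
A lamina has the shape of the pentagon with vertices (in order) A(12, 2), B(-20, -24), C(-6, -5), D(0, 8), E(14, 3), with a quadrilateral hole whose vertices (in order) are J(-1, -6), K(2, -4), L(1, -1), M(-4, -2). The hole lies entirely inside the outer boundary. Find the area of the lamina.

213

Outer boundary:
Apply Gauss's area formula: 2A = Σ (x_i·y_{i+1} − x_{i+1}·y_i), indices taken mod 5.
Cross-terms: -248, -44, -48, -112, -8  ⇒  Σ = -460
Area = |Σ|/2 = 230.
Hole:
Apply Gauss's area formula: 2A = Σ (x_i·y_{i+1} − x_{i+1}·y_i), indices taken mod 4.
J→K: (-1)(-4) − (2)(-6) = 16
K→L: (2)(-1) − (1)(-4) = 2
L→M: (1)(-2) − (-4)(-1) = -6
M→J: (-4)(-6) − (-1)(-2) = 22
Σ = 34
Area = |Σ|/2 = 17.
Net area = 230 − 17 = 213.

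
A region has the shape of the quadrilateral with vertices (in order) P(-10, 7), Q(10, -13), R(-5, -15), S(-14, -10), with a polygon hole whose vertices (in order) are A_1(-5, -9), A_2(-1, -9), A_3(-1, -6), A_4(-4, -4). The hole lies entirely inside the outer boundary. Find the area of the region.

Outer boundary:
Apply Gauss's area formula: 2A = Σ (x_i·y_{i+1} − x_{i+1}·y_i), indices taken mod 4.
P→Q: (-10)(-13) − (10)(7) = 60
Q→R: (10)(-15) − (-5)(-13) = -215
R→S: (-5)(-10) − (-14)(-15) = -160
S→P: (-14)(7) − (-10)(-10) = -198
Σ = -513
Area = |Σ|/2 = 256.5.
Hole:
Apply the shoelace formula: 2A = Σ (x_i·y_{i+1} − x_{i+1}·y_i), indices taken mod 4.
A_1→A_2: (-5)(-9) − (-1)(-9) = 36
A_2→A_3: (-1)(-6) − (-1)(-9) = -3
A_3→A_4: (-1)(-4) − (-4)(-6) = -20
A_4→A_1: (-4)(-9) − (-5)(-4) = 16
Σ = 29
Area = |Σ|/2 = 14.5.
Net area = 256.5 − 14.5 = 242.

242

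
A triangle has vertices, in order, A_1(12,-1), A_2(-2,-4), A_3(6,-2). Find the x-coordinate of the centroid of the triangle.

16/3

Apply the surveyor's formula. First the cross-terms c_i = x_i·y_{i+1} − x_{i+1}·y_i:
  -50, 28, 18  ⇒  2A = -4, A = -2.
Then Σ (x_i + x_{i+1})·c_i = -64, so x̄ = -64 / (6·(-2)) = 16/3.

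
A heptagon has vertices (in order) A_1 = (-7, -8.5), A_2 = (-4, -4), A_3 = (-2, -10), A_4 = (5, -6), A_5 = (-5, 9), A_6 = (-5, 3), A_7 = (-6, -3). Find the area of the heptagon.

Apply Gauss's area formula: 2A = Σ (x_i·y_{i+1} − x_{i+1}·y_i), indices taken mod 7.
Σ = (-6) + (32) + (62) + (15) + (30) + (33) + (30) = 196
Area = |Σ|/2 = 98.

98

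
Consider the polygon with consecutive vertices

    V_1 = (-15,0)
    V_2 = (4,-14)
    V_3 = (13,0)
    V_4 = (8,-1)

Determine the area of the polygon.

Apply the shoelace (surveyor's) formula: 2A = Σ (x_i·y_{i+1} − x_{i+1}·y_i), indices taken mod 4.
Σ = (210) + (182) + (-13) + (-15) = 364
Area = |Σ|/2 = 182.

182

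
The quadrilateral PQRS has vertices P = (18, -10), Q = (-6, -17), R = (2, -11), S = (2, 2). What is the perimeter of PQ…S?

|PQ| = √((-24)² + (-7)²) = √625 = 25
|QR| = √((8)² + (6)²) = √100 = 10
|RS| = √((0)² + (13)²) = √169 = 13
|SP| = √((16)² + (-12)²) = √400 = 20
Perimeter = 25 + 10 + 13 + 20 = 68.

68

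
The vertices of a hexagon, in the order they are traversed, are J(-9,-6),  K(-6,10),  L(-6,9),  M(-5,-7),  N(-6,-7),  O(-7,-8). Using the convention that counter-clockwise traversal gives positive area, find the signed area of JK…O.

Apply Gauss's area formula: 2A = Σ (x_i·y_{i+1} − x_{i+1}·y_i), indices taken mod 6.
Σ = (-126) + (6) + (87) + (-7) + (-1) + (-30) = -71
Signed area = Σ/2 = -35.5 (negative ⇒ clockwise traversal).

-35.5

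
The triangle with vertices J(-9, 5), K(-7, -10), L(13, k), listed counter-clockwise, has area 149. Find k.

The doubled signed area Σ (x_i y_{i+1} − x_{i+1} y_i) is linear in k.
With k=0 it equals 320; the coefficient of k is 2 (from the two edges through L).
So 2·k + 320 = 2·149 = 298 ⇒ k = -11.

-11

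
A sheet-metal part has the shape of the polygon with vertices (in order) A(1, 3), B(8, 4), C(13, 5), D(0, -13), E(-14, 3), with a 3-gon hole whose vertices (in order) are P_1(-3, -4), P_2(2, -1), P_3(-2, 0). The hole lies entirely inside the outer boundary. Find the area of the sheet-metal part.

Outer boundary:
Apply Gauss's area formula: 2A = Σ (x_i·y_{i+1} − x_{i+1}·y_i), indices taken mod 5.
Σ = (-20) + (-12) + (-169) + (-182) + (-45) = -428
Area = |Σ|/2 = 214.
Hole:
Apply the shoelace formula: 2A = Σ (x_i·y_{i+1} − x_{i+1}·y_i), indices taken mod 3.
Σ = (11) + (-2) + (8) = 17
Area = |Σ|/2 = 8.5.
Net area = 214 − 8.5 = 205.5.

205.5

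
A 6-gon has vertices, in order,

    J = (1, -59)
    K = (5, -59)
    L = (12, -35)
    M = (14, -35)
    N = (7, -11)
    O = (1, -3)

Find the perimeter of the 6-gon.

|JK| = √((4)² + (0)²) = √16 = 4
|KL| = √((7)² + (24)²) = √625 = 25
|LM| = √((2)² + (0)²) = √4 = 2
|MN| = √((-7)² + (24)²) = √625 = 25
|NO| = √((-6)² + (8)²) = √100 = 10
|OJ| = √((0)² + (-56)²) = √3136 = 56
Perimeter = 4 + 25 + 2 + 25 + 10 + 56 = 122.

122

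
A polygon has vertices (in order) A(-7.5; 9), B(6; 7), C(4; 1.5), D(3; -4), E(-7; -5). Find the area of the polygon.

144.75

Apply Gauss's area formula: 2A = Σ (x_i·y_{i+1} − x_{i+1}·y_i), indices taken mod 5.
Σ = (-106.5) + (-19) + (-20.5) + (-43) + (-100.5) = -289.5
Area = |Σ|/2 = 144.75.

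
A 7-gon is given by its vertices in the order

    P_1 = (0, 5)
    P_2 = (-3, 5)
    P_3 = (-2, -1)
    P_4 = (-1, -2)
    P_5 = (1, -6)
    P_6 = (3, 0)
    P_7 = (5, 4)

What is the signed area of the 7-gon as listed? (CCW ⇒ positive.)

Apply the surveyor's formula: 2A = Σ (x_i·y_{i+1} − x_{i+1}·y_i), indices taken mod 7.
Σ = (15) + (13) + (3) + (8) + (18) + (12) + (25) = 94
Signed area = Σ/2 = 47 (positive ⇒ counter-clockwise traversal).

47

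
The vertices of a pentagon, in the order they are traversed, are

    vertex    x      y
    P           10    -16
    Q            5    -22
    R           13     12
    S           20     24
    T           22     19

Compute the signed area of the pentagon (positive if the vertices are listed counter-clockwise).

-206

Apply the shoelace (surveyor's) formula: 2A = Σ (x_i·y_{i+1} − x_{i+1}·y_i), indices taken mod 5.
Cross-terms: -140, 346, 72, -148, -542  ⇒  Σ = -412
Signed area = Σ/2 = -206 (negative ⇒ clockwise traversal).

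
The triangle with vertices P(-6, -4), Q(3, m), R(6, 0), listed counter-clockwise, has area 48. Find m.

-9

The doubled signed area Σ (x_i y_{i+1} − x_{i+1} y_i) is linear in m.
With m=0 it equals -12; the coefficient of m is -12 (from the two edges through Q).
So -12·m + -12 = 2·48 = 96 ⇒ m = -9.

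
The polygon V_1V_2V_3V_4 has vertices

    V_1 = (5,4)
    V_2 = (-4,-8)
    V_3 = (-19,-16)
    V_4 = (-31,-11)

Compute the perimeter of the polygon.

84

|V_1V_2| = √((-9)² + (-12)²) = √225 = 15
|V_2V_3| = √((-15)² + (-8)²) = √289 = 17
|V_3V_4| = √((-12)² + (5)²) = √169 = 13
|V_4V_1| = √((36)² + (15)²) = √1521 = 39
Perimeter = 15 + 17 + 13 + 39 = 84.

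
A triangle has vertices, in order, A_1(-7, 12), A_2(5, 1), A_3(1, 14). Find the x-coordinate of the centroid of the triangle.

Apply Gauss's area formula. First the cross-terms c_i = x_i·y_{i+1} − x_{i+1}·y_i:
  -67, 69, 110  ⇒  2A = 112, A = 56.
Then Σ (x_i + x_{i+1})·c_i = -112, so x̄ = -112 / (6·56) = -1/3.

-1/3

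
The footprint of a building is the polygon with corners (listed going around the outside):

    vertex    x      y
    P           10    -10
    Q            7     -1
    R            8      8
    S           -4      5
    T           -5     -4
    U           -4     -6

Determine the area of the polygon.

175.5

Σ = (60) + (64) + (72) + (41) + (14) + (100) = 351
Area = |Σ|/2 = 175.5.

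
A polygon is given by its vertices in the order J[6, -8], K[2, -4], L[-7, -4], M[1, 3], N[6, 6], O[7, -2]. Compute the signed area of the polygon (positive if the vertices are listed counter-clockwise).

Σ = (-8) + (-36) + (-17) + (-12) + (-54) + (-44) = -171
Signed area = Σ/2 = -85.5 (negative ⇒ clockwise traversal).

-85.5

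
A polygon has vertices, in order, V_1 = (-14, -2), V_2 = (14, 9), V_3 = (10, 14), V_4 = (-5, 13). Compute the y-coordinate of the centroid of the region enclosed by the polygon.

Apply the surveyor's formula. First the cross-terms c_i = x_i·y_{i+1} − x_{i+1}·y_i:
  -98, 106, 200, 192  ⇒  2A = 400, A = 200.
Then Σ (y_i + y_{i+1})·c_i = 9264, so ȳ = 9264 / (6·200) = 7.72.

7.72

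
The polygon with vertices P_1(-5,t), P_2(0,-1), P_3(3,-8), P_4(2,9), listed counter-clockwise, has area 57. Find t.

The doubled signed area Σ (x_i y_{i+1} − x_{i+1} y_i) is linear in t.
With t=0 it equals 96; the coefficient of t is 2 (from the two edges through P_1).
So 2·t + 96 = 2·57 = 114 ⇒ t = 9.

9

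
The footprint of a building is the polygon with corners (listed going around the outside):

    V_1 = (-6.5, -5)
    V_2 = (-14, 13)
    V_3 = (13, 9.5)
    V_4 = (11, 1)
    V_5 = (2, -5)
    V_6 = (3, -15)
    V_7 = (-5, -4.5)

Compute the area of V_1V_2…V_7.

V_1→V_2: (-6.5)(13) − (-14)(-5) = -154.5
V_2→V_3: (-14)(9.5) − (13)(13) = -302
V_3→V_4: (13)(1) − (11)(9.5) = -91.5
V_4→V_5: (11)(-5) − (2)(1) = -57
V_5→V_6: (2)(-15) − (3)(-5) = -15
V_6→V_7: (3)(-4.5) − (-5)(-15) = -88.5
V_7→V_1: (-5)(-5) − (-6.5)(-4.5) = -4.25
Σ = -712.75
Area = |Σ|/2 = 356.375.

356.375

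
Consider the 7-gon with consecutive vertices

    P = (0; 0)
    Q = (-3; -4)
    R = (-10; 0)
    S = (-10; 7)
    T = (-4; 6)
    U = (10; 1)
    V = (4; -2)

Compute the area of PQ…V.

Cross-terms: 0, -40, -70, -32, -64, -24, 0  ⇒  Σ = -230
Area = |Σ|/2 = 115.

115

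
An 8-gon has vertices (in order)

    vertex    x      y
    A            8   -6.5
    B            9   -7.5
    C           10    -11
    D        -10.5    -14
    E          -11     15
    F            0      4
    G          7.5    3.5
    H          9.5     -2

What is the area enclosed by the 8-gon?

Apply the surveyor's formula: 2A = Σ (x_i·y_{i+1} − x_{i+1}·y_i), indices taken mod 8.
Cross-terms: -1.5, -24, -255.5, -311.5, -44, -30, -48.25, -45.75  ⇒  Σ = -760.5
Area = |Σ|/2 = 380.25.

380.25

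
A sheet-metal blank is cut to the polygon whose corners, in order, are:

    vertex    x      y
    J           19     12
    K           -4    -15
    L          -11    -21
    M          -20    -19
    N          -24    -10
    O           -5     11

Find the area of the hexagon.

684

Σ = (-237) + (-81) + (-211) + (-256) + (-314) + (-269) = -1368
Area = |Σ|/2 = 684.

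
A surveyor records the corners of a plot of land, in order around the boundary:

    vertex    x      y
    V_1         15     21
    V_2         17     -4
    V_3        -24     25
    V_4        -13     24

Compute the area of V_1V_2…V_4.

486

Σ = (-417) + (329) + (-251) + (-633) = -972
Area = |Σ|/2 = 486.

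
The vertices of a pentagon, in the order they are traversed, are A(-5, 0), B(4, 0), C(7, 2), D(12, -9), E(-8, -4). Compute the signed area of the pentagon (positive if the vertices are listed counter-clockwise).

-109.5

Σ = (0) + (8) + (-87) + (-120) + (-20) = -219
Signed area = Σ/2 = -109.5 (negative ⇒ clockwise traversal).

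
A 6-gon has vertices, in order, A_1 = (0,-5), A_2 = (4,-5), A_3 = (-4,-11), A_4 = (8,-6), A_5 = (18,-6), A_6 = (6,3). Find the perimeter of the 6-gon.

|A_1A_2| = √((4)² + (0)²) = √16 = 4
|A_2A_3| = √((-8)² + (-6)²) = √100 = 10
|A_3A_4| = √((12)² + (5)²) = √169 = 13
|A_4A_5| = √((10)² + (0)²) = √100 = 10
|A_5A_6| = √((-12)² + (9)²) = √225 = 15
|A_6A_1| = √((-6)² + (-8)²) = √100 = 10
Perimeter = 4 + 10 + 13 + 10 + 15 + 10 = 62.

62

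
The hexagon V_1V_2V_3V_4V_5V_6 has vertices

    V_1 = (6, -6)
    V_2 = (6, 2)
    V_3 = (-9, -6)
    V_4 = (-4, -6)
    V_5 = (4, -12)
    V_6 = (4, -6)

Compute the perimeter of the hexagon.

48

|V_1V_2| = √((0)² + (8)²) = √64 = 8
|V_2V_3| = √((-15)² + (-8)²) = √289 = 17
|V_3V_4| = √((5)² + (0)²) = √25 = 5
|V_4V_5| = √((8)² + (-6)²) = √100 = 10
|V_5V_6| = √((0)² + (6)²) = √36 = 6
|V_6V_1| = √((2)² + (0)²) = √4 = 2
Perimeter = 8 + 17 + 5 + 10 + 6 + 2 = 48.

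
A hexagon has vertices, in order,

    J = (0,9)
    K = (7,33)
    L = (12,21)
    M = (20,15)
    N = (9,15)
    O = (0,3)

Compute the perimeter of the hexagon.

80

|JK| = √((7)² + (24)²) = √625 = 25
|KL| = √((5)² + (-12)²) = √169 = 13
|LM| = √((8)² + (-6)²) = √100 = 10
|MN| = √((-11)² + (0)²) = √121 = 11
|NO| = √((-9)² + (-12)²) = √225 = 15
|OJ| = √((0)² + (6)²) = √36 = 6
Perimeter = 25 + 13 + 10 + 11 + 15 + 6 = 80.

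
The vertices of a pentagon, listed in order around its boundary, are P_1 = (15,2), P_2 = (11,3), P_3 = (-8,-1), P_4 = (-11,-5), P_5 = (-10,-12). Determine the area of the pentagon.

153.5

Apply the shoelace formula: 2A = Σ (x_i·y_{i+1} − x_{i+1}·y_i), indices taken mod 5.
Cross-terms: 23, 13, 29, 82, 160  ⇒  Σ = 307
Area = |Σ|/2 = 153.5.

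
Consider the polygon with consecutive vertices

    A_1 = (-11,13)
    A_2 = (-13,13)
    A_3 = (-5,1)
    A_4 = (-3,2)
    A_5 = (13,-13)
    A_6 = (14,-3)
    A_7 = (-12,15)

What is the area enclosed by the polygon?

205

Apply the surveyor's formula: 2A = Σ (x_i·y_{i+1} − x_{i+1}·y_i), indices taken mod 7.
Σ = (26) + (52) + (-7) + (13) + (143) + (174) + (9) = 410
Area = |Σ|/2 = 205.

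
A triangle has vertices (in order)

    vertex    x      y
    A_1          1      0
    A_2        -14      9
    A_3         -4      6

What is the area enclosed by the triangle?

Apply Gauss's area formula: 2A = Σ (x_i·y_{i+1} − x_{i+1}·y_i), indices taken mod 3.
Cross-terms: 9, -48, -6  ⇒  Σ = -45
Area = |Σ|/2 = 22.5.

22.5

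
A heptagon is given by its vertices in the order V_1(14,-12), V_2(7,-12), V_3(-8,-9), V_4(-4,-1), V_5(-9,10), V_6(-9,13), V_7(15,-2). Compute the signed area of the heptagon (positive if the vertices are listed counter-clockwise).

Σ = (-84) + (-159) + (-28) + (-49) + (-27) + (-177) + (-152) = -676
Signed area = Σ/2 = -338 (negative ⇒ clockwise traversal).

-338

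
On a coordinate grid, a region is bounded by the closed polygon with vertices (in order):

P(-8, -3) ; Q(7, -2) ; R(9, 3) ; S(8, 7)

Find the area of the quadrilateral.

73.5

P→Q: (-8)(-2) − (7)(-3) = 37
Q→R: (7)(3) − (9)(-2) = 39
R→S: (9)(7) − (8)(3) = 39
S→P: (8)(-3) − (-8)(7) = 32
Σ = 147
Area = |Σ|/2 = 73.5.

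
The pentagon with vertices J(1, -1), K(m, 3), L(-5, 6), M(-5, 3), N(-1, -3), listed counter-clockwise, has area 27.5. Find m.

Write out the shoelace sum; only the two edges meeting at K involve m:
2·Area = [(1·3 − m·(-1)) + (m·6 − (-5)·3)] + 37
       = 7·m + 55 = 55
⇒ m = 0.

0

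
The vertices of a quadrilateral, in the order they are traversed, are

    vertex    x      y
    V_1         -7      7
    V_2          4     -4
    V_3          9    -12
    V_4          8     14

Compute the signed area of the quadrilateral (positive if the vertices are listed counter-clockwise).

Apply the shoelace formula: 2A = Σ (x_i·y_{i+1} − x_{i+1}·y_i), indices taken mod 4.
Σ = (0) + (-12) + (222) + (154) = 364
Signed area = Σ/2 = 182 (positive ⇒ counter-clockwise traversal).

182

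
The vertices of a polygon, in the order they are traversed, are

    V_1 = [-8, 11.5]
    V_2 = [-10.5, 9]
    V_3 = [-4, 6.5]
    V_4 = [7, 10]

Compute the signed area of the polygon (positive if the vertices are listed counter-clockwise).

Apply the shoelace formula: 2A = Σ (x_i·y_{i+1} − x_{i+1}·y_i), indices taken mod 4.
Cross-terms: 48.75, -32.25, -85.5, 160.5  ⇒  Σ = 91.5
Signed area = Σ/2 = 45.75 (positive ⇒ counter-clockwise traversal).

45.75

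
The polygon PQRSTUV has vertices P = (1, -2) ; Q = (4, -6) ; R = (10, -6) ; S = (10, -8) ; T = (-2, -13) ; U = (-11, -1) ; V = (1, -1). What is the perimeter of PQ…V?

|PQ| = √((3)² + (-4)²) = √25 = 5
|QR| = √((6)² + (0)²) = √36 = 6
|RS| = √((0)² + (-2)²) = √4 = 2
|ST| = √((-12)² + (-5)²) = √169 = 13
|TU| = √((-9)² + (12)²) = √225 = 15
|UV| = √((12)² + (0)²) = √144 = 12
|VP| = √((0)² + (-1)²) = √1 = 1
Perimeter = 5 + 6 + 2 + 13 + 15 + 12 + 1 = 54.

54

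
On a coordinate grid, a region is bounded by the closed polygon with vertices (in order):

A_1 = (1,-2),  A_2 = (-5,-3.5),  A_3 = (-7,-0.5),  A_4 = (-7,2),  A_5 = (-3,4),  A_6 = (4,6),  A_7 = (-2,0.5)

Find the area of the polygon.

Apply the shoelace (surveyor's) formula: 2A = Σ (x_i·y_{i+1} − x_{i+1}·y_i), indices taken mod 7.
Σ = (-13.5) + (-22) + (-17.5) + (-22) + (-34) + (14) + (3.5) = -91.5
Area = |Σ|/2 = 45.75.

45.75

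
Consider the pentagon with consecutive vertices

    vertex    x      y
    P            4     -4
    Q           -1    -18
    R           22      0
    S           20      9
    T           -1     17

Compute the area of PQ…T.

401.5

Σ = (-76) + (396) + (198) + (349) + (-64) = 803
Area = |Σ|/2 = 401.5.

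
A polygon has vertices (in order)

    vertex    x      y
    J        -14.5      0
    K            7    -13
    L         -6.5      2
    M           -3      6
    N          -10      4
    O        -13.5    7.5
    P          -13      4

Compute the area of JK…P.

106.75

J→K: (-14.5)(-13) − (7)(0) = 188.5
K→L: (7)(2) − (-6.5)(-13) = -70.5
L→M: (-6.5)(6) − (-3)(2) = -33
M→N: (-3)(4) − (-10)(6) = 48
N→O: (-10)(7.5) − (-13.5)(4) = -21
O→P: (-13.5)(4) − (-13)(7.5) = 43.5
P→J: (-13)(0) − (-14.5)(4) = 58
Σ = 213.5
Area = |Σ|/2 = 106.75.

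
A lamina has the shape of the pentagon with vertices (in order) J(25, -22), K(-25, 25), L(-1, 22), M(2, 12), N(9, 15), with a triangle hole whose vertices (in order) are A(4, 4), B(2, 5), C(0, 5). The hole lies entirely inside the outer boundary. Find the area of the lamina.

Outer boundary:
Apply the shoelace (surveyor's) formula: 2A = Σ (x_i·y_{i+1} − x_{i+1}·y_i), indices taken mod 5.
J→K: (25)(25) − (-25)(-22) = 75
K→L: (-25)(22) − (-1)(25) = -525
L→M: (-1)(12) − (2)(22) = -56
M→N: (2)(15) − (9)(12) = -78
N→J: (9)(-22) − (25)(15) = -573
Σ = -1157
Area = |Σ|/2 = 578.5.
Hole:
A→B: (4)(5) − (2)(4) = 12
B→C: (2)(5) − (0)(5) = 10
C→A: (0)(4) − (4)(5) = -20
Σ = 2
Area = |Σ|/2 = 1.
Net area = 578.5 − 1 = 577.5.

577.5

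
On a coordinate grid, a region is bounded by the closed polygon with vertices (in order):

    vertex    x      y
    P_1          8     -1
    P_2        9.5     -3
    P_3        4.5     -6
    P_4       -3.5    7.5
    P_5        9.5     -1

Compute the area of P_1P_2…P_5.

Σ = (-14.5) + (-43.5) + (12.75) + (-67.75) + (-1.5) = -114.5
Area = |Σ|/2 = 57.25.

57.25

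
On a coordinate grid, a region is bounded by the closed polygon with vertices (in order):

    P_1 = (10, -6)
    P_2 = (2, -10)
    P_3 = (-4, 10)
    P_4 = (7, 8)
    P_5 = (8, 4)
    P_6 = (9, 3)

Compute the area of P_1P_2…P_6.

P_1→P_2: (10)(-10) − (2)(-6) = -88
P_2→P_3: (2)(10) − (-4)(-10) = -20
P_3→P_4: (-4)(8) − (7)(10) = -102
P_4→P_5: (7)(4) − (8)(8) = -36
P_5→P_6: (8)(3) − (9)(4) = -12
P_6→P_1: (9)(-6) − (10)(3) = -84
Σ = -342
Area = |Σ|/2 = 171.

171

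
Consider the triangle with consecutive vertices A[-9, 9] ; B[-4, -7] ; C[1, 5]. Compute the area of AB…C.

70

Apply the shoelace (surveyor's) formula: 2A = Σ (x_i·y_{i+1} − x_{i+1}·y_i), indices taken mod 3.
Σ = (99) + (-13) + (54) = 140
Area = |Σ|/2 = 70.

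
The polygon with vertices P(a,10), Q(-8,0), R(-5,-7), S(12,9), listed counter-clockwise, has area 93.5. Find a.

The doubled signed area Σ (x_i y_{i+1} − x_{i+1} y_i) is linear in a.
With a=0 it equals 295; the coefficient of a is -9 (from the two edges through P).
So -9·a + 295 = 2·93.5 = 187 ⇒ a = 12.

12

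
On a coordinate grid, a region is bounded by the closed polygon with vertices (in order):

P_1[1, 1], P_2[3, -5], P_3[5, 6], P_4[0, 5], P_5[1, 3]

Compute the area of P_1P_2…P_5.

26.5

Cross-terms: -8, 43, 25, -5, -2  ⇒  Σ = 53
Area = |Σ|/2 = 26.5.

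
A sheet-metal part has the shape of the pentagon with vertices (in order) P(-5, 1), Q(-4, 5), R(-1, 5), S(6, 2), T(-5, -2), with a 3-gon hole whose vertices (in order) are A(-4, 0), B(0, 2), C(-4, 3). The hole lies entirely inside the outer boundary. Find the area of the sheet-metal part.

36.5

Outer boundary:
Apply the shoelace (surveyor's) formula: 2A = Σ (x_i·y_{i+1} − x_{i+1}·y_i), indices taken mod 5.
P→Q: (-5)(5) − (-4)(1) = -21
Q→R: (-4)(5) − (-1)(5) = -15
R→S: (-1)(2) − (6)(5) = -32
S→T: (6)(-2) − (-5)(2) = -2
T→P: (-5)(1) − (-5)(-2) = -15
Σ = -85
Area = |Σ|/2 = 42.5.
Hole:
Apply the shoelace (surveyor's) formula: 2A = Σ (x_i·y_{i+1} − x_{i+1}·y_i), indices taken mod 3.
A→B: (-4)(2) − (0)(0) = -8
B→C: (0)(3) − (-4)(2) = 8
C→A: (-4)(0) − (-4)(3) = 12
Σ = 12
Area = |Σ|/2 = 6.
Net area = 42.5 − 6 = 36.5.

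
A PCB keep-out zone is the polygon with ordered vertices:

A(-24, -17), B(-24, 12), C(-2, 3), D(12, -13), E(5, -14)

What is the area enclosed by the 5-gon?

Apply the surveyor's formula: 2A = Σ (x_i·y_{i+1} − x_{i+1}·y_i), indices taken mod 5.
Cross-terms: -696, -48, -10, -103, -421  ⇒  Σ = -1278
Area = |Σ|/2 = 639.

639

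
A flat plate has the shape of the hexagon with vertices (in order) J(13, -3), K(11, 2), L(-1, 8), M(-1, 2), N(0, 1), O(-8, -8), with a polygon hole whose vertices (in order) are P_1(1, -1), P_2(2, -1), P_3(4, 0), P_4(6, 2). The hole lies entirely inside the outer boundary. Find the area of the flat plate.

Outer boundary:
Σ = (59) + (90) + (6) + (-1) + (8) + (128) = 290
Area = |Σ|/2 = 145.
Hole:
P_1→P_2: (1)(-1) − (2)(-1) = 1
P_2→P_3: (2)(0) − (4)(-1) = 4
P_3→P_4: (4)(2) − (6)(0) = 8
P_4→P_1: (6)(-1) − (1)(2) = -8
Σ = 5
Area = |Σ|/2 = 2.5.
Net area = 145 − 2.5 = 142.5.

142.5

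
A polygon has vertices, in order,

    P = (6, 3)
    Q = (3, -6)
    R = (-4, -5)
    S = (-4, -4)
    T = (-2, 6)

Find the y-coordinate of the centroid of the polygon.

Apply Gauss's area formula. First the cross-terms c_i = x_i·y_{i+1} − x_{i+1}·y_i:
  -45, -39, -4, -32, -42  ⇒  2A = -162, A = -81.
Then Σ (y_i + y_{i+1})·c_i = 158, so ȳ = 158 / (6·(-81)) = -79/243.

-79/243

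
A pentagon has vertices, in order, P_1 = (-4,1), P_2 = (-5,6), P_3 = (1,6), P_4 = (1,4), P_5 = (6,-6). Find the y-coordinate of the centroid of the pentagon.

29/21

Apply the shoelace (surveyor's) formula. First the cross-terms c_i = x_i·y_{i+1} − x_{i+1}·y_i:
  -19, -36, -2, -30, -18  ⇒  2A = -105, A = -52.5.
Then Σ (y_i + y_{i+1})·c_i = -435, so ȳ = -435 / (6·(-52.5)) = 29/21.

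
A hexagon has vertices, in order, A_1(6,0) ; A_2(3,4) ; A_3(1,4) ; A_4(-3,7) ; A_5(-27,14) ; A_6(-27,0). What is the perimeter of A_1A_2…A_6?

|A_1A_2| = √((-3)² + (4)²) = √25 = 5
|A_2A_3| = √((-2)² + (0)²) = √4 = 2
|A_3A_4| = √((-4)² + (3)²) = √25 = 5
|A_4A_5| = √((-24)² + (7)²) = √625 = 25
|A_5A_6| = √((0)² + (-14)²) = √196 = 14
|A_6A_1| = √((33)² + (0)²) = √1089 = 33
Perimeter = 5 + 2 + 5 + 25 + 14 + 33 = 84.

84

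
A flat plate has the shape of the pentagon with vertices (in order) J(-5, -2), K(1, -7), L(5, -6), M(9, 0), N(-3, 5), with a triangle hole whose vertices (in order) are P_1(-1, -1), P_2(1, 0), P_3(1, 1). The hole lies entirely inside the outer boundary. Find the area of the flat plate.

97

Outer boundary:
Apply Gauss's area formula: 2A = Σ (x_i·y_{i+1} − x_{i+1}·y_i), indices taken mod 5.
Cross-terms: 37, 29, 54, 45, 31  ⇒  Σ = 196
Area = |Σ|/2 = 98.
Hole:
Σ = (1) + (1) + (0) = 2
Area = |Σ|/2 = 1.
Net area = 98 − 1 = 97.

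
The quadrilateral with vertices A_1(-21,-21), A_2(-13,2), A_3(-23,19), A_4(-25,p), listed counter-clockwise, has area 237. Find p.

5

The doubled signed area Σ (x_i y_{i+1} − x_{i+1} y_i) is linear in p.
With p=0 it equals 484; the coefficient of p is -2 (from the two edges through A_4).
So -2·p + 484 = 2·237 = 474 ⇒ p = 5.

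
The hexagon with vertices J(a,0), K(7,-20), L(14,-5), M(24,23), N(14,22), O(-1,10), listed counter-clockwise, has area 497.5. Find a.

Write out the shoelace sum; only the two edges meeting at J involve a:
2·Area = [((-1)·0 − a·10) + (a·(-20) − 7·0)] + 1055
       = -30·a + 1055 = 995
⇒ a = 2.

2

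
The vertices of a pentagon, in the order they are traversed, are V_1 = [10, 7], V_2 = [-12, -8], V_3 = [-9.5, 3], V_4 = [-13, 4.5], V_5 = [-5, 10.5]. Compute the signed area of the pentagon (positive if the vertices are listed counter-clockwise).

V_1→V_2: (10)(-8) − (-12)(7) = 4
V_2→V_3: (-12)(3) − (-9.5)(-8) = -112
V_3→V_4: (-9.5)(4.5) − (-13)(3) = -3.75
V_4→V_5: (-13)(10.5) − (-5)(4.5) = -114
V_5→V_1: (-5)(7) − (10)(10.5) = -140
Σ = -365.75
Signed area = Σ/2 = -182.875 (negative ⇒ clockwise traversal).

-182.875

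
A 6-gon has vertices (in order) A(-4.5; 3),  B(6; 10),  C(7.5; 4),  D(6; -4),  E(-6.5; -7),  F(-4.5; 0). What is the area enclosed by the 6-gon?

Σ = (-63) + (-51) + (-54) + (-68) + (-31.5) + (-13.5) = -281
Area = |Σ|/2 = 140.5.

140.5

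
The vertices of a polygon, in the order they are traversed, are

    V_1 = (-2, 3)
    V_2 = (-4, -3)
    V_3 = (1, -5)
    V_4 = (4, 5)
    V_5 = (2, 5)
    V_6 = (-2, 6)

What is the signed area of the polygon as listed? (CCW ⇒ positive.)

Apply the shoelace formula: 2A = Σ (x_i·y_{i+1} − x_{i+1}·y_i), indices taken mod 6.
Cross-terms: 18, 23, 25, 10, 22, 6  ⇒  Σ = 104
Signed area = Σ/2 = 52 (positive ⇒ counter-clockwise traversal).

52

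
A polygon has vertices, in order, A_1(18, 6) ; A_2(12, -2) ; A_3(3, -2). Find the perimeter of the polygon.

36

|A_1A_2| = √((-6)² + (-8)²) = √100 = 10
|A_2A_3| = √((-9)² + (0)²) = √81 = 9
|A_3A_1| = √((15)² + (8)²) = √289 = 17
Perimeter = 10 + 9 + 17 = 36.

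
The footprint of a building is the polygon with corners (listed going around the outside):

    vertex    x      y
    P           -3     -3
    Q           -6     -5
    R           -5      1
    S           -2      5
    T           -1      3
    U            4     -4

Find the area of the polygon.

45

P→Q: (-3)(-5) − (-6)(-3) = -3
Q→R: (-6)(1) − (-5)(-5) = -31
R→S: (-5)(5) − (-2)(1) = -23
S→T: (-2)(3) − (-1)(5) = -1
T→U: (-1)(-4) − (4)(3) = -8
U→P: (4)(-3) − (-3)(-4) = -24
Σ = -90
Area = |Σ|/2 = 45.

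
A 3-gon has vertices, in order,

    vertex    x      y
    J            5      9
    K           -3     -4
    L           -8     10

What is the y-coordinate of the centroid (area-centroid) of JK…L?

Apply the shoelace formula. First the cross-terms c_i = x_i·y_{i+1} − x_{i+1}·y_i:
  7, -62, -122  ⇒  2A = -177, A = -88.5.
Then Σ (y_i + y_{i+1})·c_i = -2655, so ȳ = -2655 / (6·(-88.5)) = 5.

5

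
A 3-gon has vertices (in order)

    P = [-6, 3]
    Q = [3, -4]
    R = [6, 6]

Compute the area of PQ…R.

55.5

Apply the shoelace formula: 2A = Σ (x_i·y_{i+1} − x_{i+1}·y_i), indices taken mod 3.
P→Q: (-6)(-4) − (3)(3) = 15
Q→R: (3)(6) − (6)(-4) = 42
R→P: (6)(3) − (-6)(6) = 54
Σ = 111
Area = |Σ|/2 = 55.5.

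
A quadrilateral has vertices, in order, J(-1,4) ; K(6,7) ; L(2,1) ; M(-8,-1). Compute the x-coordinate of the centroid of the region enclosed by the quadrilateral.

Apply the surveyor's formula. First the cross-terms c_i = x_i·y_{i+1} − x_{i+1}·y_i:
  -31, -8, 6, -33  ⇒  2A = -66, A = -33.
Then Σ (x_i + x_{i+1})·c_i = 42, so x̄ = 42 / (6·(-33)) = -7/33.

-7/33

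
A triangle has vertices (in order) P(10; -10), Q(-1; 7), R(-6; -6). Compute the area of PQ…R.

Σ = (60) + (48) + (120) = 228
Area = |Σ|/2 = 114.

114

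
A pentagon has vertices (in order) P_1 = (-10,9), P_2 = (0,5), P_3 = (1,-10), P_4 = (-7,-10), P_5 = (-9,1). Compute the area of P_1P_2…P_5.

151.5

Apply Gauss's area formula: 2A = Σ (x_i·y_{i+1} − x_{i+1}·y_i), indices taken mod 5.
P_1→P_2: (-10)(5) − (0)(9) = -50
P_2→P_3: (0)(-10) − (1)(5) = -5
P_3→P_4: (1)(-10) − (-7)(-10) = -80
P_4→P_5: (-7)(1) − (-9)(-10) = -97
P_5→P_1: (-9)(9) − (-10)(1) = -71
Σ = -303
Area = |Σ|/2 = 151.5.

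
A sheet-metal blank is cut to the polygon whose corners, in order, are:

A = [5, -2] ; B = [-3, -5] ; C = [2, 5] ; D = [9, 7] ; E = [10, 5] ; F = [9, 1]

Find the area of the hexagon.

75

Σ = (-31) + (-5) + (-31) + (-25) + (-35) + (-23) = -150
Area = |Σ|/2 = 75.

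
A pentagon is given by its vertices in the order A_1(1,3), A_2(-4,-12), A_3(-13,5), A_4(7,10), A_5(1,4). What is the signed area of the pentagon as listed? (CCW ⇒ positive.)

A_1→A_2: (1)(-12) − (-4)(3) = 0
A_2→A_3: (-4)(5) − (-13)(-12) = -176
A_3→A_4: (-13)(10) − (7)(5) = -165
A_4→A_5: (7)(4) − (1)(10) = 18
A_5→A_1: (1)(3) − (1)(4) = -1
Σ = -324
Signed area = Σ/2 = -162 (negative ⇒ clockwise traversal).

-162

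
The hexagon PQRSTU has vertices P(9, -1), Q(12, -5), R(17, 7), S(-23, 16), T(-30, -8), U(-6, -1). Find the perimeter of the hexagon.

124

|PQ| = √((3)² + (-4)²) = √25 = 5
|QR| = √((5)² + (12)²) = √169 = 13
|RS| = √((-40)² + (9)²) = √1681 = 41
|ST| = √((-7)² + (-24)²) = √625 = 25
|TU| = √((24)² + (7)²) = √625 = 25
|UP| = √((15)² + (0)²) = √225 = 15
Perimeter = 5 + 13 + 41 + 25 + 25 + 15 = 124.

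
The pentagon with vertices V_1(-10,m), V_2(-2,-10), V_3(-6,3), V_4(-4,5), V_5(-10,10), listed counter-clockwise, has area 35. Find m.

7

The doubled signed area Σ (x_i y_{i+1} − x_{i+1} y_i) is linear in m.
With m=0 it equals 126; the coefficient of m is -8 (from the two edges through V_1).
So -8·m + 126 = 2·35 = 70 ⇒ m = 7.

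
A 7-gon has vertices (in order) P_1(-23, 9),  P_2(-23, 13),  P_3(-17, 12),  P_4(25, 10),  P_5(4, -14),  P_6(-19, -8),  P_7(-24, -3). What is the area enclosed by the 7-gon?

Apply the shoelace (surveyor's) formula: 2A = Σ (x_i·y_{i+1} − x_{i+1}·y_i), indices taken mod 7.
Cross-terms: -92, -55, -470, -390, -298, -135, -285  ⇒  Σ = -1725
Area = |Σ|/2 = 862.5.

862.5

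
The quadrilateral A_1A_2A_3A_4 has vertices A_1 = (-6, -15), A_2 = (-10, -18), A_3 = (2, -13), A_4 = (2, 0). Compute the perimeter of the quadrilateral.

48

|A_1A_2| = √((-4)² + (-3)²) = √25 = 5
|A_2A_3| = √((12)² + (5)²) = √169 = 13
|A_3A_4| = √((0)² + (13)²) = √169 = 13
|A_4A_1| = √((-8)² + (-15)²) = √289 = 17
Perimeter = 5 + 13 + 13 + 17 = 48.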